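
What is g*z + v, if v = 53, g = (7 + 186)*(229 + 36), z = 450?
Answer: 23015303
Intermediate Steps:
g = 51145 (g = 193*265 = 51145)
g*z + v = 51145*450 + 53 = 23015250 + 53 = 23015303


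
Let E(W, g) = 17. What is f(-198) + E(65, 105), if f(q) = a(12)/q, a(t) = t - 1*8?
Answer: 1681/99 ≈ 16.980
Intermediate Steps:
a(t) = -8 + t (a(t) = t - 8 = -8 + t)
f(q) = 4/q (f(q) = (-8 + 12)/q = 4/q)
f(-198) + E(65, 105) = 4/(-198) + 17 = 4*(-1/198) + 17 = -2/99 + 17 = 1681/99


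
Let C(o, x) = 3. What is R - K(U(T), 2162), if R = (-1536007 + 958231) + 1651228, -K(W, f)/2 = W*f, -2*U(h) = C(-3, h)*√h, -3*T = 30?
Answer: 1073452 - 6486*I*√10 ≈ 1.0735e+6 - 20511.0*I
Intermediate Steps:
T = -10 (T = -⅓*30 = -10)
U(h) = -3*√h/2
K(W, f) = -2*W*f
R = 1073452 (R = -577776 + 1651228 = 1073452)
R - K(U(T), 2162) = 1073452 - (-2)*(-3*I*√10/2)*2162 = 1073452 - 6486*I*√10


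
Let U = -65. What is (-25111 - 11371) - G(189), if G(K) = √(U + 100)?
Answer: -36482 - √35 ≈ -36488.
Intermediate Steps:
G(K) = √35 (G(K) = √(-65 + 100) = √35)
(-25111 - 11371) - G(189) = (-25111 - 11371) - √35 = -36482 - √35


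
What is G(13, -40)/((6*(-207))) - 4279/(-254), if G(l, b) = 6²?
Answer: 294743/17526 ≈ 16.817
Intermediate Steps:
G(l, b) = 36
G(13, -40)/((6*(-207))) - 4279/(-254) = 36/((6*(-207))) - 4279/(-254) = 36/(-1242) - 4279*(-1/254) = 36*(-1/1242) + 4279/254 = -2/69 + 4279/254 = 294743/17526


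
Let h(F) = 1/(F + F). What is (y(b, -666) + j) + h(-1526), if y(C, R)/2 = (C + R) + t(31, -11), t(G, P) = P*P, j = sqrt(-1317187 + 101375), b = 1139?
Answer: 3625775/3052 + 2*I*sqrt(303953) ≈ 1188.0 + 1102.6*I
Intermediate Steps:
h(F) = 1/(2*F)
j = 2*I*sqrt(303953) (j = sqrt(-1215812) = 2*I*sqrt(303953) ≈ 1102.6*I)
t(G, P) = P**2
y(C, R) = 242 + 2*C + 2*R (y(C, R) = 2*((C + R) + (-11)**2) = 2*((C + R) + 121) = 2*(121 + C + R) = 242 + 2*C + 2*R)
(y(b, -666) + j) + h(-1526) = ((242 + 2*1139 + 2*(-666)) + 2*I*sqrt(303953)) + (1/2)/(-1526) = ((242 + 2278 - 1332) + 2*I*sqrt(303953)) + (1/2)*(-1/1526) = (1188 + 2*I*sqrt(303953)) - 1/3052 = 3625775/3052 + 2*I*sqrt(303953)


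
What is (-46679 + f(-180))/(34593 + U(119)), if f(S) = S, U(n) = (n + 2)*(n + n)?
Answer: -46859/63391 ≈ -0.73921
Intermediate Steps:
U(n) = 2*n*(2 + n) (U(n) = (2 + n)*(2*n) = 2*n*(2 + n))
(-46679 + f(-180))/(34593 + U(119)) = (-46679 - 180)/(34593 + 2*119*(2 + 119)) = -46859/(34593 + 2*119*121) = -46859/(34593 + 28798) = -46859/63391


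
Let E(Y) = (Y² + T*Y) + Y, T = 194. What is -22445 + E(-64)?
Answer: -30829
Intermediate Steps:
E(Y) = Y² + 195*Y (E(Y) = (Y² + 194*Y) + Y = Y² + 195*Y)
-22445 + E(-64) = -22445 - 64*(195 - 64) = -22445 - 64*131 = -22445 - 8384 = -30829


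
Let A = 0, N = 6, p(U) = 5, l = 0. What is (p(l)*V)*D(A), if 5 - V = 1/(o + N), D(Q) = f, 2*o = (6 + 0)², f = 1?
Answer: 595/24 ≈ 24.792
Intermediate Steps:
o = 18 (o = (6 + 0)²/2 = (½)*6² = (½)*36 = 18)
D(Q) = 1
V = 119/24 (V = 5 - 1/(18 + 6) = 5 - 1/24 = 119/24 ≈ 4.9583)
(p(l)*V)*D(A) = (5*(119/24))*1 = (595/24)*1 = 595/24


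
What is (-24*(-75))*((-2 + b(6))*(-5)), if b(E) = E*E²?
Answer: -1926000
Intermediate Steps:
b(E) = E³
(-24*(-75))*((-2 + b(6))*(-5)) = (-24*(-75))*((-2 + 6³)*(-5)) = 1800*((-2 + 216)*(-5)) = 1800*(214*(-5)) = 1800*(-1070) = -1926000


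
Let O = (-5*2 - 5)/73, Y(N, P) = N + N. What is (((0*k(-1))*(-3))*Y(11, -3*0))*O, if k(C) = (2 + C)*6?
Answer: 0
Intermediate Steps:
Y(N, P) = 2*N
k(C) = 12 + 6*C
O = -15/73 (O = (-10 - 5)*(1/73) = -15*1/73 = -15/73 ≈ -0.20548)
(((0*k(-1))*(-3))*Y(11, -3*0))*O = (((0*(12 + 6*(-1)))*(-3))*(2*11))*(-15/73) = (((0*(12 - 6))*(-3))*22)*(-15/73) = (((0*6)*(-3))*22)*(-15/73) = ((0*(-3))*22)*(-15/73) = (0*22)*(-15/73) = 0*(-15/73) = 0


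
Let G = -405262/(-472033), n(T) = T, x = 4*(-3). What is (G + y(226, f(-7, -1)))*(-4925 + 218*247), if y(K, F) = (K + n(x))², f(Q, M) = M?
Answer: 1057556005316130/472033 ≈ 2.2404e+9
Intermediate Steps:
x = -12
y(K, F) = (-12 + K)² (y(K, F) = (K - 12)² = (-12 + K)²)
G = 405262/472033 (G = -405262*(-1/472033) = 405262/472033 ≈ 0.85855)
(G + y(226, f(-7, -1)))*(-4925 + 218*247) = (405262/472033 + (-12 + 226)²)*(-4925 + 218*247) = (405262/472033 + 214²)*(-4925 + 53846) = (405262/472033 + 45796)*48921 = (21617628530/472033)*48921 = 1057556005316130/472033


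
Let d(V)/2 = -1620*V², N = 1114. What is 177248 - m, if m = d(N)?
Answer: 4021004288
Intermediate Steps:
d(V) = -3240*V² (d(V) = 2*(-1620*V²) = -3240*V²)
m = -4020827040 (m = -3240*1114² = -3240*1240996 = -4020827040)
177248 - m = 177248 - 1*(-4020827040) = 177248 + 4020827040 = 4021004288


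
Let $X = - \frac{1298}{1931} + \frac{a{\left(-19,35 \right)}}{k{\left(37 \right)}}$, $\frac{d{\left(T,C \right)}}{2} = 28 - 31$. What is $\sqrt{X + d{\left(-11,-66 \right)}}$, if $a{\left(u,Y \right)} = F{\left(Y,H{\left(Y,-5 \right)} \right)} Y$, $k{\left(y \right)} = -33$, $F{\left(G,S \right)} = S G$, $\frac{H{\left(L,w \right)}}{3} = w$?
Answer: $\frac{\sqrt{248214912891}}{21241} \approx 23.455$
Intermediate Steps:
$H{\left(L,w \right)} = 3 w$
$d{\left(T,C \right)} = -6$ ($d{\left(T,C \right)} = 2 \left(28 - 31\right) = 2 \left(-3\right) = -6$)
$F{\left(G,S \right)} = G S$
$a{\left(u,Y \right)} = - 15 Y^{2}$ ($a{\left(u,Y \right)} = Y 3 \left(-5\right) Y = Y \left(-15\right) Y = - 15 Y Y = - 15 Y^{2}$)
$X = \frac{11813097}{21241}$ ($X = - \frac{1298}{1931} + \frac{\left(-15\right) 35^{2}}{-33} = \left(-1298\right) \frac{1}{1931} + \left(-15\right) 1225 \left(- \frac{1}{33}\right) = - \frac{1298}{1931} - - \frac{6125}{11} = - \frac{1298}{1931} + \frac{6125}{11} = \frac{11813097}{21241} \approx 556.15$)
$\sqrt{X + d{\left(-11,-66 \right)}} = \sqrt{\frac{11813097}{21241} - 6} = \sqrt{\frac{11685651}{21241}} = \frac{\sqrt{248214912891}}{21241}$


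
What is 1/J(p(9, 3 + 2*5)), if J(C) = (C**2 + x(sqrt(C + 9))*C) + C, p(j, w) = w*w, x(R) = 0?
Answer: 1/28730 ≈ 3.4807e-5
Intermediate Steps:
p(j, w) = w**2
J(C) = C + C**2 (J(C) = (C**2 + 0*C) + C = (C**2 + 0) + C = C**2 + C = C + C**2)
1/J(p(9, 3 + 2*5)) = 1/((3 + 2*5)**2*(1 + (3 + 2*5)**2)) = 1/((3 + 10)**2*(1 + (3 + 10)**2)) = 1/(13**2*(1 + 13**2)) = 1/(169*(1 + 169)) = 1/(169*170) = 1/28730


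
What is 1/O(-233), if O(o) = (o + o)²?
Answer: 1/217156 ≈ 4.6050e-6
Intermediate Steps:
O(o) = 4*o² (O(o) = (2*o)² = 4*o²)
1/O(-233) = 1/(4*(-233)²) = 1/(4*54289) = 1/217156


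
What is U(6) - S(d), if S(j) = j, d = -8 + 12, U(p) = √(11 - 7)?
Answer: -2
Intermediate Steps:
U(p) = 2 (U(p) = √4 = 2)
d = 4
U(6) - S(d) = 2 - 1*4 = 2 - 4 = -2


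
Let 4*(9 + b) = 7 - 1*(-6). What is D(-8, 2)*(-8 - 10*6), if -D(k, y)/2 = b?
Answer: -782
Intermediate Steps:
b = -23/4 (b = -9 + (7 - 1*(-6))/4 = -9 + (7 + 6)/4 = -9 + (1/4)*13 = -9 + 13/4 = -23/4 ≈ -5.7500)
D(k, y) = 23/2 (D(k, y) = -2*(-23/4) = 23/2)
D(-8, 2)*(-8 - 10*6) = 23*(-8 - 10*6)/2 = 23*(-8 - 60)/2 = (23/2)*(-68) = -782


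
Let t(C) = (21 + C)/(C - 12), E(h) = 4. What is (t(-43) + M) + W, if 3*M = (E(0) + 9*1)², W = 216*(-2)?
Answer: -5629/15 ≈ -375.27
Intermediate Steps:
t(C) = (21 + C)/(-12 + C)
W = -432
M = 169/3 (M = (4 + 9*1)²/3 = (4 + 9)²/3 = (⅓)*13² = (⅓)*169 = 169/3 ≈ 56.333)
(t(-43) + M) + W = ((21 - 43)/(-12 - 43) + 169/3) - 432 = (-22/(-55) + 169/3) - 432 = (-1/55*(-22) + 169/3) - 432 = (⅖ + 169/3) - 432 = 851/15 - 432 = -5629/15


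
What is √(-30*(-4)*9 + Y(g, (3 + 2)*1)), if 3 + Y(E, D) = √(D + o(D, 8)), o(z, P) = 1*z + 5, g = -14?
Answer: √(1077 + √15) ≈ 32.877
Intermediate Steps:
o(z, P) = 5 + z (o(z, P) = z + 5 = 5 + z)
Y(E, D) = -3 + √(5 + 2*D) (Y(E, D) = -3 + √(D + (5 + D)) = -3 + √(5 + 2*D))
√(-30*(-4)*9 + Y(g, (3 + 2)*1)) = √(-30*(-4)*9 + (-3 + √(5 + 2*((3 + 2)*1)))) = √(120*9 + (-3 + √(5 + 2*(5*1)))) = √(1080 + (-3 + √(5 + 2*5))) = √(1080 + (-3 + √(5 + 10))) = √(1080 + (-3 + √15)) = √(1077 + √15)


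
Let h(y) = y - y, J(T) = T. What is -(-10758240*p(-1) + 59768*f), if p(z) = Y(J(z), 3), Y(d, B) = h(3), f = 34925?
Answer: -2087397400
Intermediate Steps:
h(y) = 0
Y(d, B) = 0
p(z) = 0
-(-10758240*p(-1) + 59768*f) = -59768/(1/(34925 + (10*0)*(-18))) = -59768/(1/(34925 + 0*(-18))) = -59768/(1/(34925 + 0)) = -59768/(1/34925) = -59768/1/34925 = -59768*34925 = -2087397400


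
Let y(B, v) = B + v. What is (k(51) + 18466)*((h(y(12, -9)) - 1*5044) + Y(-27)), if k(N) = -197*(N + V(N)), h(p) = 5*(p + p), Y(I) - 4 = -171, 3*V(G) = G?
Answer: -26267670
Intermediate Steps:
V(G) = G/3
Y(I) = -167 (Y(I) = 4 - 171 = -167)
h(p) = 10*p (h(p) = 5*(2*p) = 10*p)
k(N) = -788*N/3 (k(N) = -197*(N + N/3) = -788*N/3)
(k(51) + 18466)*((h(y(12, -9)) - 1*5044) + Y(-27)) = (-788/3*51 + 18466)*((10*(12 - 9) - 1*5044) - 167) = (-13396 + 18466)*((10*3 - 5044) - 167) = 5070*((30 - 5044) - 167) = 5070*(-5014 - 167) = 5070*(-5181) = -26267670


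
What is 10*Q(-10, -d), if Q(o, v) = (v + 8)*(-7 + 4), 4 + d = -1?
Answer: -390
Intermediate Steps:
d = -5 (d = -4 - 1 = -5)
Q(o, v) = -24 - 3*v (Q(o, v) = (8 + v)*(-3) = -24 - 3*v)
10*Q(-10, -d) = 10*(-24 - (-3)*(-5)) = 10*(-24 - 3*5) = 10*(-24 - 15) = 10*(-39) = -390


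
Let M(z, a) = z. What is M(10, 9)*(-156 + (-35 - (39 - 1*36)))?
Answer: -1940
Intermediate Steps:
M(10, 9)*(-156 + (-35 - (39 - 1*36))) = 10*(-156 + (-35 - (39 - 1*36))) = 10*(-156 + (-35 - (39 - 36))) = 10*(-156 + (-35 - 1*3)) = 10*(-156 + (-35 - 3)) = 10*(-156 - 38) = 10*(-194) = -1940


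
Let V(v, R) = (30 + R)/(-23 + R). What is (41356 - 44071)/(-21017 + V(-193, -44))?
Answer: 12127/93875 ≈ 0.12918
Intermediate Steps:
V(v, R) = (30 + R)/(-23 + R)
(41356 - 44071)/(-21017 + V(-193, -44)) = (41356 - 44071)/(-21017 + (30 - 44)/(-23 - 44)) = -2715/(-21017 - 14/(-67)) = -2715/(-21017 - 1/67*(-14)) = -2715/(-21017 + 14/67) = -2715/(-1408125/67) = -2715*(-67/1408125) = 12127/93875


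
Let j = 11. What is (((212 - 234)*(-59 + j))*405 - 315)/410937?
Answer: 142455/136979 ≈ 1.0400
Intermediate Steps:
(((212 - 234)*(-59 + j))*405 - 315)/410937 = (((212 - 234)*(-59 + 11))*405 - 315)/410937 = (-22*(-48)*405 - 315)*(1/410937) = (1056*405 - 315)*(1/410937) = (427680 - 315)*(1/410937) = 427365*(1/410937) = 142455/136979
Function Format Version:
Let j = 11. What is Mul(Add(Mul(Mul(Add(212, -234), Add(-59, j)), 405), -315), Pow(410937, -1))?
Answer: Rational(142455, 136979) ≈ 1.0400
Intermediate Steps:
Mul(Add(Mul(Mul(Add(212, -234), Add(-59, j)), 405), -315), Pow(410937, -1)) = Mul(Add(Mul(Mul(Add(212, -234), Add(-59, 11)), 405), -315), Pow(410937, -1)) = Mul(Add(Mul(Mul(-22, -48), 405), -315), Rational(1, 410937)) = Mul(Add(Mul(1056, 405), -315), Rational(1, 410937)) = Mul(Add(427680, -315), Rational(1, 410937)) = Mul(427365, Rational(1, 410937)) = Rational(142455, 136979)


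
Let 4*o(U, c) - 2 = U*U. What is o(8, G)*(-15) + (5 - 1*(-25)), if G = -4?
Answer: -435/2 ≈ -217.50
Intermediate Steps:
o(U, c) = 1/2 + U**2/4 (o(U, c) = 1/2 + (U*U)/4 = 1/2 + U**2/4)
o(8, G)*(-15) + (5 - 1*(-25)) = (1/2 + (1/4)*8**2)*(-15) + (5 - 1*(-25)) = (1/2 + (1/4)*64)*(-15) + (5 + 25) = (1/2 + 16)*(-15) + 30 = (33/2)*(-15) + 30 = -495/2 + 30 = -435/2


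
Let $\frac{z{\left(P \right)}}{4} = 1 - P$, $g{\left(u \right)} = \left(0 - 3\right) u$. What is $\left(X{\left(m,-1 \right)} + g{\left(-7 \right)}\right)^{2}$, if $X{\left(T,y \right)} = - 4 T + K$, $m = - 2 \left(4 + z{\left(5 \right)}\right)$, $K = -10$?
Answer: $7225$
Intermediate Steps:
$g{\left(u \right)} = - 3 u$
$z{\left(P \right)} = 4 - 4 P$ ($z{\left(P \right)} = 4 \left(1 - P\right) = 4 - 4 P$)
$m = 24$ ($m = - 2 \left(4 + \left(4 - 20\right)\right) = - 2 \left(4 - 16\right) = \left(-2\right) \left(-12\right) = 24$)
$X{\left(T,y \right)} = -10 - 4 T$ ($X{\left(T,y \right)} = - 4 T - 10 = -10 - 4 T$)
$\left(X{\left(m,-1 \right)} + g{\left(-7 \right)}\right)^{2} = \left(\left(-10 - 96\right) - -21\right)^{2} = \left(\left(-10 - 96\right) + 21\right)^{2} = \left(-106 + 21\right)^{2} = \left(-85\right)^{2} = 7225$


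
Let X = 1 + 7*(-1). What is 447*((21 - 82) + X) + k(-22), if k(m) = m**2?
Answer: -29465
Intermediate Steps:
X = -6 (X = 1 - 7 = -6)
447*((21 - 82) + X) + k(-22) = 447*((21 - 82) - 6) + (-22)**2 = 447*(-61 - 6) + 484 = 447*(-67) + 484 = -29949 + 484 = -29465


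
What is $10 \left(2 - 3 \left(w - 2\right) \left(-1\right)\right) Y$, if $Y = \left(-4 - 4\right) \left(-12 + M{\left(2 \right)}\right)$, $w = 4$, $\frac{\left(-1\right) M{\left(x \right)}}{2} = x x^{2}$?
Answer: $17920$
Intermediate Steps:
$M{\left(x \right)} = - 2 x^{3}$ ($M{\left(x \right)} = - 2 x x^{2} = - 2 x^{3}$)
$Y = 224$ ($Y = \left(-4 - 4\right) \left(-12 - 2 \cdot 2^{3}\right) = - 8 \left(-12 - 16\right) = \left(-8\right) \left(-28\right) = 224$)
$10 \left(2 - 3 \left(w - 2\right) \left(-1\right)\right) Y = 10 \left(2 - 3 \left(4 - 2\right) \left(-1\right)\right) 224 = 10 \left(2 - 3 \cdot 2 \left(-1\right)\right) 224 = 10 \left(2 - -6\right) 224 = 10 \left(2 + 6\right) 224 = 10 \cdot 8 \cdot 224 = 80 \cdot 224 = 17920$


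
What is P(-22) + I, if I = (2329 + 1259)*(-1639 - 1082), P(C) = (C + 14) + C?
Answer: -9762978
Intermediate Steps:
P(C) = 14 + 2*C (P(C) = (14 + C) + C = 14 + 2*C)
I = -9762948 (I = 3588*(-2721) = -9762948)
P(-22) + I = (14 + 2*(-22)) - 9762948 = (14 - 44) - 9762948 = -30 - 9762948 = -9762978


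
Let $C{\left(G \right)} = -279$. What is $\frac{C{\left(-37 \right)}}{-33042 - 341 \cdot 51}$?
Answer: $\frac{93}{16811} \approx 0.0055321$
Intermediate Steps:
$\frac{C{\left(-37 \right)}}{-33042 - 341 \cdot 51} = - \frac{279}{-33042 - 341 \cdot 51} = - \frac{279}{-33042 - 17391} = - \frac{279}{-50433} = \left(-279\right) \left(- \frac{1}{50433}\right) = \frac{93}{16811}$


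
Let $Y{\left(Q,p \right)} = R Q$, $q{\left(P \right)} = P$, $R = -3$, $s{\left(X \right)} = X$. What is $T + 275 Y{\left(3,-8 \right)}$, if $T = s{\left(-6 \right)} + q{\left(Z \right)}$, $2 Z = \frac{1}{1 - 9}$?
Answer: $- \frac{39697}{16} \approx -2481.1$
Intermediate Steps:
$Z = - \frac{1}{16}$ ($Z = \frac{1}{2 \left(1 - 9\right)} = \frac{1}{2 \left(-8\right)} = \frac{1}{2} \left(- \frac{1}{8}\right) = - \frac{1}{16} \approx -0.0625$)
$T = - \frac{97}{16}$ ($T = -6 - \frac{1}{16} = - \frac{97}{16} \approx -6.0625$)
$Y{\left(Q,p \right)} = - 3 Q$
$T + 275 Y{\left(3,-8 \right)} = - \frac{97}{16} + 275 \left(\left(-3\right) 3\right) = - \frac{97}{16} + 275 \left(-9\right) = - \frac{97}{16} - 2475 = - \frac{39697}{16}$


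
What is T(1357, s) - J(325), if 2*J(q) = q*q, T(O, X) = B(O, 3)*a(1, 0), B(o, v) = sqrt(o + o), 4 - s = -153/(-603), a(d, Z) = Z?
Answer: -105625/2 ≈ -52813.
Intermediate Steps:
s = 251/67 (s = 4 - (-153)/(-603) = 4 - (-153)*(-1)/603 = 4 - 1*17/67 = 4 - 17/67 = 251/67 ≈ 3.7463)
B(o, v) = sqrt(2)*sqrt(o) (B(o, v) = sqrt(2*o) = sqrt(2)*sqrt(o))
T(O, X) = 0 (T(O, X) = (sqrt(2)*sqrt(O))*0 = 0)
J(q) = q**2/2 (J(q) = (q*q)/2 = q**2/2)
T(1357, s) - J(325) = 0 - 325**2/2 = 0 - 105625/2 = -105625/2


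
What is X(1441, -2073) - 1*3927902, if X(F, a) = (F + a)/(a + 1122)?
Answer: -3735434170/951 ≈ -3.9279e+6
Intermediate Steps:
X(F, a) = (F + a)/(1122 + a)
X(1441, -2073) - 1*3927902 = (1441 - 2073)/(1122 - 2073) - 1*3927902 = -632/(-951) - 3927902 = -1/951*(-632) - 3927902 = 632/951 - 3927902 = -3735434170/951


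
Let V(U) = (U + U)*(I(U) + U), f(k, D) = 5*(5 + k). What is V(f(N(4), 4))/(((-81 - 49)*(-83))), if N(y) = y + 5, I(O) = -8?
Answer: 868/1079 ≈ 0.80445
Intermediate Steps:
N(y) = 5 + y
f(k, D) = 25 + 5*k
V(U) = 2*U*(-8 + U) (V(U) = (U + U)*(-8 + U) = (2*U)*(-8 + U) = 2*U*(-8 + U))
V(f(N(4), 4))/(((-81 - 49)*(-83))) = (2*(25 + 5*(5 + 4))*(-8 + (25 + 5*(5 + 4))))/(((-81 - 49)*(-83))) = (2*(25 + 5*9)*(-8 + (25 + 5*9)))/((-130*(-83))) = (2*(25 + 45)*(-8 + (25 + 45)))/10790 = (2*70*(-8 + 70))*(1/10790) = (2*70*62)*(1/10790) = 8680*(1/10790) = 868/1079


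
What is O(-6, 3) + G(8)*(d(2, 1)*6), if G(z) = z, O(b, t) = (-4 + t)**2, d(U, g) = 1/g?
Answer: 49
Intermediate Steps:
d(U, g) = 1/g
O(-6, 3) + G(8)*(d(2, 1)*6) = (-4 + 3)**2 + 8*(6/1) = (-1)**2 + 8*(1*6) = 1 + 8*6 = 1 + 48 = 49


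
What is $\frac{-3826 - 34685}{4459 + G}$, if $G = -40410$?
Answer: $\frac{38511}{35951} \approx 1.0712$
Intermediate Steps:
$\frac{-3826 - 34685}{4459 + G} = \frac{-3826 - 34685}{4459 - 40410} = - \frac{38511}{-35951} = \left(-38511\right) \left(- \frac{1}{35951}\right) = \frac{38511}{35951}$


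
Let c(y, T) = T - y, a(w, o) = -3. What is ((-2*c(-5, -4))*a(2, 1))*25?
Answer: 150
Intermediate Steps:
((-2*c(-5, -4))*a(2, 1))*25 = (-2*(-4 - 1*(-5))*(-3))*25 = (-2*(-4 + 5)*(-3))*25 = (-2*1*(-3))*25 = -2*(-3)*25 = 6*25 = 150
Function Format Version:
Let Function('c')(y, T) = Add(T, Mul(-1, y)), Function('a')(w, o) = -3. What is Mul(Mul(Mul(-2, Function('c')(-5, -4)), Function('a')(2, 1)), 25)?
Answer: 150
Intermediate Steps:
Mul(Mul(Mul(-2, Function('c')(-5, -4)), Function('a')(2, 1)), 25) = Mul(Mul(Mul(-2, Add(-4, Mul(-1, -5))), -3), 25) = Mul(Mul(Mul(-2, Add(-4, 5)), -3), 25) = Mul(Mul(Mul(-2, 1), -3), 25) = Mul(Mul(-2, -3), 25) = Mul(6, 25) = 150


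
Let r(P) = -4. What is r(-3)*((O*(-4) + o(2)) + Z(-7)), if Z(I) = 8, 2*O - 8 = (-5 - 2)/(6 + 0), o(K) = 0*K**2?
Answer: 68/3 ≈ 22.667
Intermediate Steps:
o(K) = 0
O = 41/12 (O = 4 + ((-5 - 2)/(6 + 0))/2 = 4 + (-7/6)/2 = 4 + (-7*1/6)/2 = 4 + (1/2)*(-7/6) = 4 - 7/12 = 41/12 ≈ 3.4167)
r(-3)*((O*(-4) + o(2)) + Z(-7)) = -4*(((41/12)*(-4) + 0) + 8) = -4*((-41/3 + 0) + 8) = -4*(-41/3 + 8) = -4*(-17/3) = 68/3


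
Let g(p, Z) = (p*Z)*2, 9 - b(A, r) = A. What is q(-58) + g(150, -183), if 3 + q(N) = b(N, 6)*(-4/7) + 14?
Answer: -384491/7 ≈ -54927.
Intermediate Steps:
b(A, r) = 9 - A
g(p, Z) = 2*Z*p (g(p, Z) = (Z*p)*2 = 2*Z*p)
q(N) = 41/7 + 4*N/7 (q(N) = -3 + ((9 - N)*(-4/7) + 14) = -3 + ((-36/7 + 4*N/7) + 14) = -3 + (62/7 + 4*N/7) = 41/7 + 4*N/7)
q(-58) + g(150, -183) = (41/7 + (4/7)*(-58)) + 2*(-183)*150 = (41/7 - 232/7) - 54900 = -191/7 - 54900 = -384491/7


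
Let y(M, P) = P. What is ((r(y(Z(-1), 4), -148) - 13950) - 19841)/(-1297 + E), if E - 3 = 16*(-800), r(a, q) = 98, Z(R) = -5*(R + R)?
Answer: 11231/4698 ≈ 2.3906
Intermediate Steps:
Z(R) = -10*R
E = -12797 (E = 3 + 16*(-800) = 3 - 12800 = -12797)
((r(y(Z(-1), 4), -148) - 13950) - 19841)/(-1297 + E) = ((98 - 13950) - 19841)/(-1297 - 12797) = (-13852 - 19841)/(-14094) = -33693*(-1/14094) = 11231/4698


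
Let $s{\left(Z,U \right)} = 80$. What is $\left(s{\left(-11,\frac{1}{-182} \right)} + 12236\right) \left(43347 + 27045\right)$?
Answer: $866947872$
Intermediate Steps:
$\left(s{\left(-11,\frac{1}{-182} \right)} + 12236\right) \left(43347 + 27045\right) = \left(80 + 12236\right) \left(43347 + 27045\right) = 12316 \cdot 70392 = 866947872$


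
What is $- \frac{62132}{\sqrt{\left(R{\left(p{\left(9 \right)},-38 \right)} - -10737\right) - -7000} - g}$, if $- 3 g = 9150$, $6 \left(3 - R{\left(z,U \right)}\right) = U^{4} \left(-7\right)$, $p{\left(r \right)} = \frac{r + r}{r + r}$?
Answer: $- \frac{71063475}{2569538} + \frac{15533 \sqrt{5513397}}{2569538} \approx -13.462$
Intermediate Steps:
$p{\left(r \right)} = 1$ ($p{\left(r \right)} = \frac{2 r}{2 r} = 2 r \frac{1}{2 r} = 1$)
$R{\left(z,U \right)} = 3 + \frac{7 U^{4}}{6}$ ($R{\left(z,U \right)} = 3 - \frac{U^{4} \left(-7\right)}{6} = 3 - \frac{\left(-7\right) U^{4}}{6} = 3 + \frac{7 U^{4}}{6}$)
$g = -3050$ ($g = \left(- \frac{1}{3}\right) 9150 = -3050$)
$- \frac{62132}{\sqrt{\left(R{\left(p{\left(9 \right)},-38 \right)} - -10737\right) - -7000} - g} = - \frac{62132}{\sqrt{\left(\left(3 + \frac{7 \left(-38\right)^{4}}{6}\right) - -10737\right) - -7000} - -3050} = - \frac{62132}{\sqrt{\left(\left(3 + \frac{7}{6} \cdot 2085136\right) + 10737\right) + 7000} + 3050} = - \frac{62132}{\sqrt{\left(\left(3 + \frac{7297976}{3}\right) + 10737\right) + 7000} + 3050} = - \frac{62132}{\sqrt{\left(\frac{7297985}{3} + 10737\right) + 7000} + 3050} = - \frac{62132}{\sqrt{\frac{7330196}{3} + 7000} + 3050} = - \frac{62132}{\sqrt{\frac{7351196}{3}} + 3050} = - \frac{62132}{\frac{2 \sqrt{5513397}}{3} + 3050} = - \frac{62132}{3050 + \frac{2 \sqrt{5513397}}{3}}$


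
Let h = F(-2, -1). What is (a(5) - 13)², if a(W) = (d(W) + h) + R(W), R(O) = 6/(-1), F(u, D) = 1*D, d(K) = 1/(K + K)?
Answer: 39601/100 ≈ 396.01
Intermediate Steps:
d(K) = 1/(2*K)
F(u, D) = D
R(O) = -6 (R(O) = 6*(-1) = -6)
h = -1
a(W) = -7 + 1/(2*W) (a(W) = (1/(2*W) - 1) - 6 = (-1 + 1/(2*W)) - 6 = -7 + 1/(2*W))
(a(5) - 13)² = ((-7 + (½)/5) - 13)² = ((-7 + (½)*(⅕)) - 13)² = ((-7 + ⅒) - 13)² = (-69/10 - 13)² = (-199/10)² = 39601/100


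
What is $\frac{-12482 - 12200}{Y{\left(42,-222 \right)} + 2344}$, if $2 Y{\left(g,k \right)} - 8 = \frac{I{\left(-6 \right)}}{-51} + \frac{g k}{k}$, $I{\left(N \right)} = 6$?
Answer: $- \frac{209797}{20136} \approx -10.419$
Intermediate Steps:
$Y{\left(g,k \right)} = \frac{67}{17} + \frac{g}{2}$ ($Y{\left(g,k \right)} = 4 + \frac{\frac{6}{-51} + \frac{g k}{k}}{2} = 4 + \frac{6 \left(- \frac{1}{51}\right) + g}{2} = 4 + \frac{- \frac{2}{17} + g}{2} = 4 + \left(- \frac{1}{17} + \frac{g}{2}\right) = \frac{67}{17} + \frac{g}{2}$)
$\frac{-12482 - 12200}{Y{\left(42,-222 \right)} + 2344} = \frac{-12482 - 12200}{\left(\frac{67}{17} + \frac{1}{2} \cdot 42\right) + 2344} = - \frac{24682}{\left(\frac{67}{17} + 21\right) + 2344} = - \frac{24682}{\frac{424}{17} + 2344} = - \frac{24682}{\frac{40272}{17}} = \left(-24682\right) \frac{17}{40272} = - \frac{209797}{20136}$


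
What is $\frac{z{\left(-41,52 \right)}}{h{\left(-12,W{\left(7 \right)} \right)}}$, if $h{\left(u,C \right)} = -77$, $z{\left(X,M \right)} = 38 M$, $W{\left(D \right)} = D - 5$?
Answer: $- \frac{1976}{77} \approx -25.662$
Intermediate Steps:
$W{\left(D \right)} = -5 + D$
$\frac{z{\left(-41,52 \right)}}{h{\left(-12,W{\left(7 \right)} \right)}} = \frac{38 \cdot 52}{-77} = 1976 \left(- \frac{1}{77}\right) = - \frac{1976}{77}$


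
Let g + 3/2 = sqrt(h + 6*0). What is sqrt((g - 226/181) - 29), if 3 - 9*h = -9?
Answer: sqrt(-37444194 + 786264*sqrt(3))/1086 ≈ 5.5312*I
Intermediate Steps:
h = 4/3 (h = 1/3 - 1/9*(-9) = 1/3 + 1 = 4/3 ≈ 1.3333)
g = -3/2 + 2*sqrt(3)/3 (g = -3/2 + sqrt(4/3 + 6*0) = -3/2 + sqrt(4/3 + 0) = -3/2 + sqrt(4/3) = -3/2 + 2*sqrt(3)/3 ≈ -0.34530)
sqrt((g - 226/181) - 29) = sqrt(((-3/2 + 2*sqrt(3)/3) - 226/181) - 29) = sqrt((-995/362 + 2*sqrt(3)/3) - 29) = sqrt(-11493/362 + 2*sqrt(3)/3)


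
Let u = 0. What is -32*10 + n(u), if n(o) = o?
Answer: -320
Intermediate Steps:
-32*10 + n(u) = -32*10 + 0 = -320 + 0 = -320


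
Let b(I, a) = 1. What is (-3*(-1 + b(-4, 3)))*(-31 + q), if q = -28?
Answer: 0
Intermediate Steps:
(-3*(-1 + b(-4, 3)))*(-31 + q) = (-3*(-1 + 1))*(-31 - 28) = -3*0*(-59) = 0*(-59) = 0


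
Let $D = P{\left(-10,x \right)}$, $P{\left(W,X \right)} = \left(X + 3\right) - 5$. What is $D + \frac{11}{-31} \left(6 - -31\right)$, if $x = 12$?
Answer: $- \frac{97}{31} \approx -3.129$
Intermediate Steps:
$P{\left(W,X \right)} = -2 + X$ ($P{\left(W,X \right)} = \left(3 + X\right) - 5 = -2 + X$)
$D = 10$ ($D = -2 + 12 = 10$)
$D + \frac{11}{-31} \left(6 - -31\right) = 10 + \frac{11}{-31} \left(6 - -31\right) = 10 + 11 \left(- \frac{1}{31}\right) \left(6 + 31\right) = 10 - \frac{407}{31} = - \frac{97}{31}$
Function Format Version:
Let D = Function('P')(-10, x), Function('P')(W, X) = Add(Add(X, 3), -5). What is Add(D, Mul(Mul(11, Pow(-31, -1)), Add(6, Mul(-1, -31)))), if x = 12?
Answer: Rational(-97, 31) ≈ -3.1290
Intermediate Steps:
Function('P')(W, X) = Add(-2, X) (Function('P')(W, X) = Add(Add(3, X), -5) = Add(-2, X))
D = 10 (D = Add(-2, 12) = 10)
Add(D, Mul(Mul(11, Pow(-31, -1)), Add(6, Mul(-1, -31)))) = Add(10, Mul(Mul(11, Pow(-31, -1)), Add(6, Mul(-1, -31)))) = Add(10, Mul(Mul(11, Rational(-1, 31)), Add(6, 31))) = Add(10, Mul(Rational(-11, 31), 37)) = Add(10, Rational(-407, 31)) = Rational(-97, 31)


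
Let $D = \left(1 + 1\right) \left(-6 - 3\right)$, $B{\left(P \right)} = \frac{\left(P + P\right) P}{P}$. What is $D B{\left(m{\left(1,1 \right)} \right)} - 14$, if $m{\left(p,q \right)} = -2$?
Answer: $58$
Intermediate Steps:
$B{\left(P \right)} = 2 P$ ($B{\left(P \right)} = \frac{2 P P}{P} = \frac{2 P^{2}}{P} = 2 P$)
$D = -18$ ($D = 2 \left(-9\right) = -18$)
$D B{\left(m{\left(1,1 \right)} \right)} - 14 = - 18 \cdot 2 \left(-2\right) - 14 = \left(-18\right) \left(-4\right) - 14 = 72 - 14 = 58$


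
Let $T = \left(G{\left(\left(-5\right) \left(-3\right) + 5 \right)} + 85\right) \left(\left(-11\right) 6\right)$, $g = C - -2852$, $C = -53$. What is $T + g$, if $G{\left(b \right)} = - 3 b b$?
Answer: $76389$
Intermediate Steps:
$g = 2799$ ($g = -53 - -2852 = -53 + 2852 = 2799$)
$G{\left(b \right)} = - 3 b^{2}$
$T = 73590$ ($T = \left(- 3 \left(\left(-5\right) \left(-3\right) + 5\right)^{2} + 85\right) \left(\left(-11\right) 6\right) = \left(- 3 \left(15 + 5\right)^{2} + 85\right) \left(-66\right) = \left(- 3 \cdot 20^{2} + 85\right) \left(-66\right) = \left(\left(-3\right) 400 + 85\right) \left(-66\right) = \left(-1200 + 85\right) \left(-66\right) = \left(-1115\right) \left(-66\right) = 73590$)
$T + g = 73590 + 2799 = 76389$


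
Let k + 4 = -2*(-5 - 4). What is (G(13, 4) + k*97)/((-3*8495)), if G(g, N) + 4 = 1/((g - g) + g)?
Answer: -17603/331305 ≈ -0.053132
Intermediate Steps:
k = 14 (k = -4 - 2*(-5 - 4) = -4 - 2*(-9) = -4 + 18 = 14)
G(g, N) = -4 + 1/g (G(g, N) = -4 + 1/((g - g) + g) = -4 + 1/(0 + g) = -4 + 1/g)
(G(13, 4) + k*97)/((-3*8495)) = ((-4 + 1/13) + 14*97)/((-3*8495)) = ((-4 + 1/13) + 1358)/(-25485) = (-51/13 + 1358)*(-1/25485) = (17603/13)*(-1/25485) = -17603/331305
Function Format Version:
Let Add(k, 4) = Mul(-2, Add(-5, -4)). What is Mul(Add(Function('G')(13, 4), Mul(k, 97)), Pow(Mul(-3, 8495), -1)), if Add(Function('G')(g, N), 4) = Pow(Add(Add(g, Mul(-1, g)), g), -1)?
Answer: Rational(-17603, 331305) ≈ -0.053132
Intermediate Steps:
k = 14 (k = Add(-4, Mul(-2, Add(-5, -4))) = Add(-4, Mul(-2, -9)) = Add(-4, 18) = 14)
Function('G')(g, N) = Add(-4, Pow(g, -1)) (Function('G')(g, N) = Add(-4, Pow(Add(Add(g, Mul(-1, g)), g), -1)) = Add(-4, Pow(Add(0, g), -1)) = Add(-4, Pow(g, -1)))
Mul(Add(Function('G')(13, 4), Mul(k, 97)), Pow(Mul(-3, 8495), -1)) = Mul(Add(Add(-4, Pow(13, -1)), Mul(14, 97)), Pow(Mul(-3, 8495), -1)) = Mul(Add(Add(-4, Rational(1, 13)), 1358), Pow(-25485, -1)) = Mul(Add(Rational(-51, 13), 1358), Rational(-1, 25485)) = Mul(Rational(17603, 13), Rational(-1, 25485)) = Rational(-17603, 331305)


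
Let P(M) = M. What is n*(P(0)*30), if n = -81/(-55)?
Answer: 0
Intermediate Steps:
n = 81/55 (n = -81*(-1/55) = 81/55 ≈ 1.4727)
n*(P(0)*30) = 81*(0*30)/55 = (81/55)*0 = 0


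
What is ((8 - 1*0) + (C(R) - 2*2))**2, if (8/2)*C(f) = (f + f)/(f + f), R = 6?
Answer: 289/16 ≈ 18.063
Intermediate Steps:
C(f) = 1/4 (C(f) = ((f + f)/(f + f))/4 = ((2*f)/((2*f)))/4 = ((2*f)*(1/(2*f)))/4 = (1/4)*1 = 1/4)
((8 - 1*0) + (C(R) - 2*2))**2 = ((8 - 1*0) + (1/4 - 2*2))**2 = ((8 + 0) + (1/4 - 4))**2 = (8 - 15/4)**2 = (17/4)**2 = 289/16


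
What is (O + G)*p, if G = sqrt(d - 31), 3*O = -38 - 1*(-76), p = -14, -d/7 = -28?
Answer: -532/3 - 14*sqrt(165) ≈ -357.17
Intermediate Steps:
d = 196 (d = -7*(-28) = 196)
O = 38/3 (O = (-38 - 1*(-76))/3 = (-38 + 76)/3 = (1/3)*38 = 38/3 ≈ 12.667)
G = sqrt(165) (G = sqrt(196 - 31) = sqrt(165) ≈ 12.845)
(O + G)*p = (38/3 + sqrt(165))*(-14) = -532/3 - 14*sqrt(165)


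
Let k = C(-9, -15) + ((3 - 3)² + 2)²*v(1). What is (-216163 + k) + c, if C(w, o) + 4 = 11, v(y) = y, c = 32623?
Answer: -183529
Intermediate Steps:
C(w, o) = 7 (C(w, o) = -4 + 11 = 7)
k = 11 (k = 7 + ((3 - 3)² + 2)²*1 = 7 + (0² + 2)²*1 = 7 + (0 + 2)²*1 = 7 + 2²*1 = 7 + 4*1 = 7 + 4 = 11)
(-216163 + k) + c = (-216163 + 11) + 32623 = -216152 + 32623 = -183529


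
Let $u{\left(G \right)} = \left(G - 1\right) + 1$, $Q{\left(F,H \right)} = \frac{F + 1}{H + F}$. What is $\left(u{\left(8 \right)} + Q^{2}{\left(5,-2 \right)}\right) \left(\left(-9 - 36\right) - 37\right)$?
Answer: $-984$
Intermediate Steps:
$Q{\left(F,H \right)} = \frac{1 + F}{F + H}$
$u{\left(G \right)} = G$ ($u{\left(G \right)} = \left(G - 1\right) + 1 = \left(-1 + G\right) + 1 = G$)
$\left(u{\left(8 \right)} + Q^{2}{\left(5,-2 \right)}\right) \left(\left(-9 - 36\right) - 37\right) = \left(8 + \left(\frac{1 + 5}{5 - 2}\right)^{2}\right) \left(\left(-9 - 36\right) - 37\right) = \left(8 + \left(\frac{1}{3} \cdot 6\right)^{2}\right) \left(-45 - 37\right) = \left(8 + \left(\frac{1}{3} \cdot 6\right)^{2}\right) \left(-82\right) = \left(8 + 2^{2}\right) \left(-82\right) = \left(8 + 4\right) \left(-82\right) = 12 \left(-82\right) = -984$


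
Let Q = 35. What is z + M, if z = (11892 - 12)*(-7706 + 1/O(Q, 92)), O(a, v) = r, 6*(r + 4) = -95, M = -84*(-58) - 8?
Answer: -10893618784/119 ≈ -9.1543e+7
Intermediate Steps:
M = 4864 (M = 4872 - 8 = 4864)
r = -119/6 (r = -4 + (⅙)*(-95) = -4 - 95/6 = -119/6 ≈ -19.833)
O(a, v) = -119/6
z = -10894197600/119 (z = (11892 - 12)*(-7706 + 1/(-119/6)) = 11880*(-7706 - 6/119) = 11880*(-917020/119) = -10894197600/119 ≈ -9.1548e+7)
z + M = -10894197600/119 + 4864 = -10893618784/119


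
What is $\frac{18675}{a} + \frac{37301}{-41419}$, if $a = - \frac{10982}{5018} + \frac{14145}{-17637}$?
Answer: $- \frac{11411085731134799}{1827055212556} \approx -6245.6$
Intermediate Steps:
$a = - \frac{44111524}{14750411}$ ($a = \left(-10982\right) \frac{1}{5018} + 14145 \left(- \frac{1}{17637}\right) = - \frac{5491}{2509} - \frac{4715}{5879} = - \frac{44111524}{14750411} \approx -2.9905$)
$\frac{18675}{a} + \frac{37301}{-41419} = \frac{18675}{- \frac{44111524}{14750411}} + \frac{37301}{-41419} = 18675 \left(- \frac{14750411}{44111524}\right) + 37301 \left(- \frac{1}{41419}\right) = - \frac{275463925425}{44111524} - \frac{37301}{41419} = - \frac{11411085731134799}{1827055212556}$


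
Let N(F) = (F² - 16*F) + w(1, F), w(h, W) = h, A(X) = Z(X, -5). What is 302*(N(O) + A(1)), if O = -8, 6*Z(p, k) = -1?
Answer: 174707/3 ≈ 58236.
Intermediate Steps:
Z(p, k) = -⅙ (Z(p, k) = (⅙)*(-1) = -⅙)
A(X) = -⅙
N(F) = 1 + F² - 16*F (N(F) = (F² - 16*F) + 1 = 1 + F² - 16*F)
302*(N(O) + A(1)) = 302*((1 + (-8)² - 16*(-8)) - ⅙) = 302*((1 + 64 + 128) - ⅙) = 302*(193 - ⅙) = 302*(1157/6) = 174707/3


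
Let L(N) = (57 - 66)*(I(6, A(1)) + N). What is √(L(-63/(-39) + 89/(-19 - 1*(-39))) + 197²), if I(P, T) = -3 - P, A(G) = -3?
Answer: √656318455/130 ≈ 197.07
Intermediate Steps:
L(N) = 81 - 9*N (L(N) = (57 - 66)*((-3 - 1*6) + N) = -9*((-3 - 6) + N) = -9*(-9 + N) = 81 - 9*N)
√(L(-63/(-39) + 89/(-19 - 1*(-39))) + 197²) = √((81 - 9*(-63/(-39) + 89/(-19 - 1*(-39)))) + 197²) = √((81 - 9*(-63*(-1/39) + 89/(-19 + 39))) + 38809) = √((81 - 9*(21/13 + 89/20)) + 38809) = √((81 - 9*1577/260) + 38809) = √((81 - 14193/260) + 38809) = √(6867/260 + 38809) = √(10097207/260) = √656318455/130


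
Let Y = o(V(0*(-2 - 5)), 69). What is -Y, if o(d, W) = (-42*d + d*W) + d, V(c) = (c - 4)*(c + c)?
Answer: 0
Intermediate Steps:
V(c) = 2*c*(-4 + c) (V(c) = (-4 + c)*(2*c) = 2*c*(-4 + c))
o(d, W) = -41*d + W*d (o(d, W) = (-42*d + W*d) + d = -41*d + W*d)
Y = 0 (Y = (2*(0*(-2 - 5))*(-4 + 0*(-2 - 5)))*(-41 + 69) = (2*(0*(-7))*(-4 + 0*(-7)))*28 = (2*0*(-4 + 0))*28 = (2*0*(-4))*28 = 0*28 = 0)
-Y = -1*0 = 0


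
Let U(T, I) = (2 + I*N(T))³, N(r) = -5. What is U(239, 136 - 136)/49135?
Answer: 8/49135 ≈ 0.00016282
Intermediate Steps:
U(T, I) = (2 - 5*I)³ (U(T, I) = (2 + I*(-5))³ = (2 - 5*I)³)
U(239, 136 - 136)/49135 = (2 - 5*(136 - 136))³/49135 = (2 - 5*0)³*(1/49135) = (2 + 0)³*(1/49135) = 2³*(1/49135) = 8*(1/49135) = 8/49135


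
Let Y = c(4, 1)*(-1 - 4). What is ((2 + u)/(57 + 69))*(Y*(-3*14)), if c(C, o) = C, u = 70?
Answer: 480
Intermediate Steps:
Y = -20 (Y = 4*(-1 - 4) = 4*(-5) = -20)
((2 + u)/(57 + 69))*(Y*(-3*14)) = ((2 + 70)/(57 + 69))*(-(-60)*14) = (72/126)*(-20*(-42)) = (72*(1/126))*840 = (4/7)*840 = 480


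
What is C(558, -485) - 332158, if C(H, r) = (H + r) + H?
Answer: -331527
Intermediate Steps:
C(H, r) = r + 2*H
C(558, -485) - 332158 = (-485 + 2*558) - 332158 = (-485 + 1116) - 332158 = 631 - 332158 = -331527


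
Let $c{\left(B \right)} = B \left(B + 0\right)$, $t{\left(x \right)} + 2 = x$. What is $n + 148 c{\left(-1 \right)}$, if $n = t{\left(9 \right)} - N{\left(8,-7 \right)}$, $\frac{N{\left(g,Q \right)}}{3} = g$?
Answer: $131$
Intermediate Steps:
$t{\left(x \right)} = -2 + x$
$N{\left(g,Q \right)} = 3 g$
$n = -17$ ($n = \left(-2 + 9\right) - 3 \cdot 8 = 7 - 24 = -17$)
$c{\left(B \right)} = B^{2}$ ($c{\left(B \right)} = B B = B^{2}$)
$n + 148 c{\left(-1 \right)} = -17 + 148 \left(-1\right)^{2} = -17 + 148 \cdot 1 = -17 + 148 = 131$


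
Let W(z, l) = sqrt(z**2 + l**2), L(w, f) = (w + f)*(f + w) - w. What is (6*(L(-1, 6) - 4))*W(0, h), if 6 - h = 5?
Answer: 132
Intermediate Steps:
h = 1 (h = 6 - 1*5 = 6 - 5 = 1)
L(w, f) = (f + w)**2 - w (L(w, f) = (f + w)*(f + w) - w = (f + w)**2 - w)
W(z, l) = sqrt(l**2 + z**2)
(6*(L(-1, 6) - 4))*W(0, h) = (6*(((6 - 1)**2 - 1*(-1)) - 4))*sqrt(1**2 + 0**2) = (6*((5**2 + 1) - 4))*sqrt(1 + 0) = (6*((25 + 1) - 4))*sqrt(1) = (6*(26 - 4))*1 = (6*22)*1 = 132*1 = 132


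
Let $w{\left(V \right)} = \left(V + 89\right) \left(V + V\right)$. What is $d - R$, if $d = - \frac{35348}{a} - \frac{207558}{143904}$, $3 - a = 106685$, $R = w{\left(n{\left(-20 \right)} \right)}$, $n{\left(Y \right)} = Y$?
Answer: $\frac{3529530969443}{1279330544} \approx 2758.9$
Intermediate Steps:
$w{\left(V \right)} = 2 V \left(89 + V\right)$ ($w{\left(V \right)} = \left(89 + V\right) 2 V = 2 V \left(89 + V\right)$)
$R = -2760$ ($R = 2 \left(-20\right) \left(89 - 20\right) = 2 \left(-20\right) 69 = -2760$)
$a = -106682$ ($a = 3 - 106685 = -106682$)
$d = - \frac{1421331997}{1279330544}$ ($d = - \frac{35348}{-106682} - \frac{207558}{143904} = \left(-35348\right) \left(- \frac{1}{106682}\right) - \frac{34593}{23984} = \frac{17674}{53341} - \frac{34593}{23984} = - \frac{1421331997}{1279330544} \approx -1.111$)
$d - R = - \frac{1421331997}{1279330544} - -2760 = - \frac{1421331997}{1279330544} + 2760 = \frac{3529530969443}{1279330544}$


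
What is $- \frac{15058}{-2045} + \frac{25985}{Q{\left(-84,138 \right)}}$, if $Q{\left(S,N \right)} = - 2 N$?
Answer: $- \frac{48983317}{564420} \approx -86.785$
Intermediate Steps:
$- \frac{15058}{-2045} + \frac{25985}{Q{\left(-84,138 \right)}} = - \frac{15058}{-2045} + \frac{25985}{\left(-2\right) 138} = \left(-15058\right) \left(- \frac{1}{2045}\right) + \frac{25985}{-276} = \frac{15058}{2045} + 25985 \left(- \frac{1}{276}\right) = \frac{15058}{2045} - \frac{25985}{276} = - \frac{48983317}{564420}$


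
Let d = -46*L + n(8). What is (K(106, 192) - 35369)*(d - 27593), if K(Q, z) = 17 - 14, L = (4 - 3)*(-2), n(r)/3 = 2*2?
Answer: 972175974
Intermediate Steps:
n(r) = 12 (n(r) = 3*(2*2) = 3*4 = 12)
L = -2 (L = 1*(-2) = -2)
K(Q, z) = 3
d = 104 (d = -46*(-2) + 12 = 92 + 12 = 104)
(K(106, 192) - 35369)*(d - 27593) = (3 - 35369)*(104 - 27593) = -35366*(-27489) = 972175974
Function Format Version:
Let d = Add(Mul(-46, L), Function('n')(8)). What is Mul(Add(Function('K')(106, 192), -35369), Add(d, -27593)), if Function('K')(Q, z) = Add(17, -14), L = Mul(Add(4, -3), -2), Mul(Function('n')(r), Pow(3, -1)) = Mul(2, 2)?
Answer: 972175974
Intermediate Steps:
Function('n')(r) = 12 (Function('n')(r) = Mul(3, Mul(2, 2)) = Mul(3, 4) = 12)
L = -2 (L = Mul(1, -2) = -2)
Function('K')(Q, z) = 3
d = 104 (d = Add(Mul(-46, -2), 12) = Add(92, 12) = 104)
Mul(Add(Function('K')(106, 192), -35369), Add(d, -27593)) = Mul(Add(3, -35369), Add(104, -27593)) = Mul(-35366, -27489) = 972175974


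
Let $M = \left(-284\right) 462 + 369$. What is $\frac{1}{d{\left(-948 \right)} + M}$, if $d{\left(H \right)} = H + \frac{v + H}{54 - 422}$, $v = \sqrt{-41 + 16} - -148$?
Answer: $- \frac{17846828288}{2351941162137881} + \frac{1840 i}{2351941162137881} \approx -7.5881 \cdot 10^{-6} + 7.8233 \cdot 10^{-13} i$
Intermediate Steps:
$v = 148 + 5 i$ ($v = \sqrt{-25} + 148 = 5 i + 148 = 148 + 5 i \approx 148.0 + 5.0 i$)
$M = -130839$ ($M = -131208 + 369 = -130839$)
$d{\left(H \right)} = - \frac{37}{92} - \frac{5 i}{368} + \frac{367 H}{368}$ ($d{\left(H \right)} = H + \frac{\left(148 + 5 i\right) + H}{54 - 422} = H + \frac{148 + H + 5 i}{-368} = H + \left(148 + H + 5 i\right) \left(- \frac{1}{368}\right) = H - \left(\frac{37}{92} + \frac{H}{368} + \frac{5 i}{368}\right) = - \frac{37}{92} - \frac{5 i}{368} + \frac{367 H}{368}$)
$\frac{1}{d{\left(-948 \right)} + M} = \frac{1}{\left(- \frac{37}{92} - \frac{5 i}{368} + \frac{367}{368} \left(-948\right)\right) - 130839} = \frac{1}{\left(- \frac{37}{92} - \frac{5 i}{368} - \frac{86979}{92}\right) - 130839} = \frac{1}{\left(- \frac{21754}{23} - \frac{5 i}{368}\right) - 130839} = \frac{1}{- \frac{3031051}{23} - \frac{5 i}{368}} = \frac{135424 \left(- \frac{3031051}{23} + \frac{5 i}{368}\right)}{2351941162137881}$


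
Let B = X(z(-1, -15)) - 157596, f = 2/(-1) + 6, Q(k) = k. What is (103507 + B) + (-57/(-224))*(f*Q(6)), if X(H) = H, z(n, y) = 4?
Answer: -1514209/28 ≈ -54079.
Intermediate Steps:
f = 4 (f = 2*(-1) + 6 = -2 + 6 = 4)
B = -157592 (B = 4 - 157596 = -157592)
(103507 + B) + (-57/(-224))*(f*Q(6)) = (103507 - 157592) + (-57/(-224))*(4*6) = -54085 - 57*(-1/224)*24 = -54085 + (57/224)*24 = -54085 + 171/28 = -1514209/28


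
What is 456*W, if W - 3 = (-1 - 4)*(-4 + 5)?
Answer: -912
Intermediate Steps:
W = -2 (W = 3 + (-1 - 4)*(-4 + 5) = 3 - 5*1 = 3 - 5 = -2)
456*W = 456*(-2) = -912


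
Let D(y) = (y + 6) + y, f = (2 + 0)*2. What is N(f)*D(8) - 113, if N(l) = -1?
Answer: -135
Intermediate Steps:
f = 4 (f = 2*2 = 4)
D(y) = 6 + 2*y (D(y) = (6 + y) + y = 6 + 2*y)
N(f)*D(8) - 113 = -(6 + 2*8) - 113 = -(6 + 16) - 113 = -1*22 - 113 = -22 - 113 = -135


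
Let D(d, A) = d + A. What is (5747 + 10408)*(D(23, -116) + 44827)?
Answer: 722677770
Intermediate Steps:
D(d, A) = A + d
(5747 + 10408)*(D(23, -116) + 44827) = (5747 + 10408)*((-116 + 23) + 44827) = 16155*(-93 + 44827) = 16155*44734 = 722677770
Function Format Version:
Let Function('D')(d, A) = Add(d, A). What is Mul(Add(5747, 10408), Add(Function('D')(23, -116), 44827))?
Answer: 722677770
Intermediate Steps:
Function('D')(d, A) = Add(A, d)
Mul(Add(5747, 10408), Add(Function('D')(23, -116), 44827)) = Mul(Add(5747, 10408), Add(Add(-116, 23), 44827)) = Mul(16155, Add(-93, 44827)) = Mul(16155, 44734) = 722677770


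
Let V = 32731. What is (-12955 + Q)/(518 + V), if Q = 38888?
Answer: 25933/33249 ≈ 0.77996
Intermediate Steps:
(-12955 + Q)/(518 + V) = (-12955 + 38888)/(518 + 32731) = 25933/33249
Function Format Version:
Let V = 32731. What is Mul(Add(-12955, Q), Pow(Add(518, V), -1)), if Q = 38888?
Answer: Rational(25933, 33249) ≈ 0.77996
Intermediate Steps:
Mul(Add(-12955, Q), Pow(Add(518, V), -1)) = Mul(Add(-12955, 38888), Pow(Add(518, 32731), -1)) = Mul(25933, Pow(33249, -1)) = Mul(25933, Rational(1, 33249)) = Rational(25933, 33249)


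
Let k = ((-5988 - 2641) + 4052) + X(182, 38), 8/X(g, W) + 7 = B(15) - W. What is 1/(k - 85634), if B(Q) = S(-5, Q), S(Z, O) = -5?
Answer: -25/2255279 ≈ -1.1085e-5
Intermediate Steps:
B(Q) = -5
X(g, W) = 8/(-12 - W) (X(g, W) = 8/(-7 + (-5 - W)) = 8/(-12 - W))
k = -114429/25 (k = ((-5988 - 2641) + 4052) - 8/(12 + 38) = (-8629 + 4052) - 8/50 = -4577 - 8*1/50 = -4577 - 4/25 = -114429/25 ≈ -4577.2)
1/(k - 85634) = 1/(-114429/25 - 85634) = 1/(-2255279/25) = -25/2255279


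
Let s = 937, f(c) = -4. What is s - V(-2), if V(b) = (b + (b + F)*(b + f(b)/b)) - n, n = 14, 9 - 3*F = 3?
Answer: 953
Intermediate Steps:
F = 2 (F = 3 - ⅓*3 = 3 - 1 = 2)
V(b) = -14 + b + (2 + b)*(b - 4/b) (V(b) = (b + (b + 2)*(b - 4/b)) - 1*14 = (b + (2 + b)*(b - 4/b)) - 14 = -14 + b + (2 + b)*(b - 4/b))
s - V(-2) = 937 - (-18 + (-2)² - 8/(-2) + 3*(-2)) = 937 - (-18 + 4 - 8*(-½) - 6) = 937 - (-18 + 4 + 4 - 6) = 937 - 1*(-16) = 937 + 16 = 953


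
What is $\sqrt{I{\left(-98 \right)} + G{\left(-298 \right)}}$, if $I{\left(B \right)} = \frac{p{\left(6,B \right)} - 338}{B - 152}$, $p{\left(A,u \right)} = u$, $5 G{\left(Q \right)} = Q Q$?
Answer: $\frac{3 \sqrt{1233510}}{25} \approx 133.28$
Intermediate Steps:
$G{\left(Q \right)} = \frac{Q^{2}}{5}$ ($G{\left(Q \right)} = \frac{Q Q}{5} = \frac{Q^{2}}{5}$)
$I{\left(B \right)} = \frac{-338 + B}{-152 + B}$ ($I{\left(B \right)} = \frac{B - 338}{B - 152} = \frac{-338 + B}{-152 + B}$)
$\sqrt{I{\left(-98 \right)} + G{\left(-298 \right)}} = \sqrt{\frac{-338 - 98}{-152 - 98} + \frac{\left(-298\right)^{2}}{5}} = \sqrt{\frac{1}{-250} \left(-436\right) + \frac{1}{5} \cdot 88804} = \sqrt{\left(- \frac{1}{250}\right) \left(-436\right) + \frac{88804}{5}} = \sqrt{\frac{218}{125} + \frac{88804}{5}} = \sqrt{\frac{2220318}{125}} = \frac{3 \sqrt{1233510}}{25}$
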